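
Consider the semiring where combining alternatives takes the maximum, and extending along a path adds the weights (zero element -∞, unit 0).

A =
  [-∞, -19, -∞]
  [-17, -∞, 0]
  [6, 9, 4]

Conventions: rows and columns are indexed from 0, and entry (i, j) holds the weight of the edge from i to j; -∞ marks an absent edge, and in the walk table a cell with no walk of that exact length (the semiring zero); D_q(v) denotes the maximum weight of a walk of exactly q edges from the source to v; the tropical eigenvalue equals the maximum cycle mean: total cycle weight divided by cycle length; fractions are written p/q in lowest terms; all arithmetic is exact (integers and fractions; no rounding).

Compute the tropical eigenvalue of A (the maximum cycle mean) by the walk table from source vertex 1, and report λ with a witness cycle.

q=0: [-∞, 0, -∞]
q=1: [-17, -∞, 0]
q=2: [6, 9, 4]
q=3: [10, 13, 9]
Optimal cycle mean attained by: cycle 1->2->1, total 0 + 9, length 2.
Answer: λ = 9/2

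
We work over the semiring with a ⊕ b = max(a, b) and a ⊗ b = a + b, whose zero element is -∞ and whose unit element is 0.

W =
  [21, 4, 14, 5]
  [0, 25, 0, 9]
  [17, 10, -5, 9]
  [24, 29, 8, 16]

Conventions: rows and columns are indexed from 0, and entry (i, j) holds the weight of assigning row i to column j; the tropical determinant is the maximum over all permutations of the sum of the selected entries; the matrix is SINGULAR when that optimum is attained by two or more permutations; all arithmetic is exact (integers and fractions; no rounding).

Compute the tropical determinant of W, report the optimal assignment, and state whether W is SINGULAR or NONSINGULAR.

σ = (0, 1, 2, 3): 21 + 25 + (-5) + 16 = 57
σ = (0, 1, 3, 2): 21 + 25 + 9 + 8 = 63
σ = (0, 2, 1, 3): 21 + 0 + 10 + 16 = 47
σ = (0, 2, 3, 1): 21 + 0 + 9 + 29 = 59
σ = (0, 3, 1, 2): 21 + 9 + 10 + 8 = 48
σ = (0, 3, 2, 1): 21 + 9 + (-5) + 29 = 54
σ = (1, 0, 2, 3): 4 + 0 + (-5) + 16 = 15
σ = (1, 0, 3, 2): 4 + 0 + 9 + 8 = 21
σ = (1, 2, 0, 3): 4 + 0 + 17 + 16 = 37
σ = (1, 2, 3, 0): 4 + 0 + 9 + 24 = 37
σ = (1, 3, 0, 2): 4 + 9 + 17 + 8 = 38
σ = (1, 3, 2, 0): 4 + 9 + (-5) + 24 = 32
σ = (2, 0, 1, 3): 14 + 0 + 10 + 16 = 40
σ = (2, 0, 3, 1): 14 + 0 + 9 + 29 = 52
σ = (2, 1, 0, 3): 14 + 25 + 17 + 16 = 72
σ = (2, 1, 3, 0): 14 + 25 + 9 + 24 = 72
σ = (2, 3, 0, 1): 14 + 9 + 17 + 29 = 69
σ = (2, 3, 1, 0): 14 + 9 + 10 + 24 = 57
σ = (3, 0, 1, 2): 5 + 0 + 10 + 8 = 23
σ = (3, 0, 2, 1): 5 + 0 + (-5) + 29 = 29
σ = (3, 1, 0, 2): 5 + 25 + 17 + 8 = 55
σ = (3, 1, 2, 0): 5 + 25 + (-5) + 24 = 49
σ = (3, 2, 0, 1): 5 + 0 + 17 + 29 = 51
σ = (3, 2, 1, 0): 5 + 0 + 10 + 24 = 39
Optimal value attained by: σ = (2, 1, 0, 3).
Answer: det⊕(W) = 72; verdict: SINGULAR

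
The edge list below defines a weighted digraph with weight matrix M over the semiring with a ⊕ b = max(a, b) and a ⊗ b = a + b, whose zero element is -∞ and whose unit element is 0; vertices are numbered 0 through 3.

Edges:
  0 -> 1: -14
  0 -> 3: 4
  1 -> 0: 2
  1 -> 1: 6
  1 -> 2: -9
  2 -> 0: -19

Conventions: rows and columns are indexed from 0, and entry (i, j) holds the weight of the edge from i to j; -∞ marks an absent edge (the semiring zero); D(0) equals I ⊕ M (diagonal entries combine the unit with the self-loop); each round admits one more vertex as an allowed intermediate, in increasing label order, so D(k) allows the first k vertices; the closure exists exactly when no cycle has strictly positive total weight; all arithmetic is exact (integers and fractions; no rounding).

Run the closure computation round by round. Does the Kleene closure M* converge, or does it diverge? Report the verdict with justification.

Detection: at round 0, diagonal entry (1, 1) turns strictly positive.
Key observation: the cycle 1->1 has total weight 6, which is strictly positive.
Answer: DIVERGES — positive cycle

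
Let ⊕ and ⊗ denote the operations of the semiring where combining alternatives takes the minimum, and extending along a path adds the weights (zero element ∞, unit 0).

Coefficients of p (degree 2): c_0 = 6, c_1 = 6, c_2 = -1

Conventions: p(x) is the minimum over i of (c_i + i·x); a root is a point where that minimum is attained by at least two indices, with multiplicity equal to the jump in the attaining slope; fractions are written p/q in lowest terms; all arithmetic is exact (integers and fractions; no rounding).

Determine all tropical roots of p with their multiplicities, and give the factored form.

hull edge (i=0, c=6) to (i=2, c=-1): slope -7/2, span 2
Factored form: p(x) = -1 ⊗ (x ⊕ 7/2) ⊗ (x ⊕ 7/2)
Answer: roots = 7/2 (mult 2)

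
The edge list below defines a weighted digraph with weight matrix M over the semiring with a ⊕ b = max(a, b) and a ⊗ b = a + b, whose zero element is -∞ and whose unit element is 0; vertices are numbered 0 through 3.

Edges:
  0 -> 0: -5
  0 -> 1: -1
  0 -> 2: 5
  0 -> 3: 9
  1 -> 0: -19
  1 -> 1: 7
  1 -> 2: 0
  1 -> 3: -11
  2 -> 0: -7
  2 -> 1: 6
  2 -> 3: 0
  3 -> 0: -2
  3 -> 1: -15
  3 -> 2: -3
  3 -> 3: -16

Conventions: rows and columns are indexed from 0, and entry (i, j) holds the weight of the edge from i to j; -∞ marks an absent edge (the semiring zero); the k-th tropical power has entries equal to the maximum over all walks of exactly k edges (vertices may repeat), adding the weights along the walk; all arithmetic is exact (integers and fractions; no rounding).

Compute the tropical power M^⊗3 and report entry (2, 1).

M^⊗2:
  [7, 11, 6, 5]
  [-7, 14, 7, 0]
  [-2, 13, 6, 2]
  [-7, 3, 3, 7]
M^⊗3:
  [3, 18, 12, 16]
  [0, 21, 14, 7]
  [0, 20, 13, 7]
  [5, 10, 4, 3]
Key observation: the optimum is the walk 2->1->1->1, with weight 6 + 7 + 7 = 20.
Optimal value attained by: walk 2->1->1->1.
Answer: (M^⊗3)[2][1] = 20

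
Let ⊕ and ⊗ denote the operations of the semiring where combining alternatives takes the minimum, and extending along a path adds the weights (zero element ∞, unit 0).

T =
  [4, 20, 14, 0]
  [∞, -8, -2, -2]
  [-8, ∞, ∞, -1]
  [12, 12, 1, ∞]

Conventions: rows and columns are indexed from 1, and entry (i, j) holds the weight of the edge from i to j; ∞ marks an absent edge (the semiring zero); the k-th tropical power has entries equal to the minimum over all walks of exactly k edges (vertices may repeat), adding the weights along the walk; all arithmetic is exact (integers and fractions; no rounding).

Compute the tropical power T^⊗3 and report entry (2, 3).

T^⊗2:
  [6, 12, 1, 4]
  [-10, -16, -10, -10]
  [-4, 11, 0, -8]
  [-7, 4, 10, 0]
T^⊗3:
  [-7, 4, 5, 0]
  [-18, -24, -18, -18]
  [-8, 3, -7, -4]
  [-3, -4, 1, -7]
Key observation: the optimum is the walk 2->2->2->3, with weight (-8) + (-8) + (-2) = -18.
Optimal value attained by: walk 2->2->2->3.
Answer: (T^⊗3)[2][3] = -18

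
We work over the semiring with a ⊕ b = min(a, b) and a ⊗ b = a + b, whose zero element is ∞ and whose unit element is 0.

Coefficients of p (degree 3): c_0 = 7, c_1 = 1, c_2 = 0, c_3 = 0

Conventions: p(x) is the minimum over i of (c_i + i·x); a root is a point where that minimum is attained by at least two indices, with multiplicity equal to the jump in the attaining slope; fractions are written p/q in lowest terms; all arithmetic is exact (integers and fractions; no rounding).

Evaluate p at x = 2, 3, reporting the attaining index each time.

p(2) = min(7+0·2=7, 1+1·2=3, 0+2·2=4, 0+3·2=6) = 3 (attained by i=1)
p(3) = min(7+0·3=7, 1+1·3=4, 0+2·3=6, 0+3·3=9) = 4 (attained by i=1)
Answer: p(2) = 3; p(3) = 4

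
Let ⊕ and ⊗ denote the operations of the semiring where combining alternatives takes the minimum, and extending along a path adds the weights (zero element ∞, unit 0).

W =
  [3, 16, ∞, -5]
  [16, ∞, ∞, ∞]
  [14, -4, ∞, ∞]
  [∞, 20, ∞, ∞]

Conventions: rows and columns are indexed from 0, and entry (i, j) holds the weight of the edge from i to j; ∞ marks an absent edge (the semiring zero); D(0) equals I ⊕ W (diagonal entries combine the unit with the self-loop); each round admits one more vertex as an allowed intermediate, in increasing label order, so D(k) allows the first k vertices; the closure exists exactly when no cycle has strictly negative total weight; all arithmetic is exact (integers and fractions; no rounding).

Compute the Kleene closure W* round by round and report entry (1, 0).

D(0):
  [0, 16, ∞, -5]
  [16, 0, ∞, ∞]
  [14, -4, 0, ∞]
  [∞, 20, ∞, 0]
D(1):
  [0, 16, ∞, -5]
  [16, 0, ∞, 11]
  [14, -4, 0, 9]
  [∞, 20, ∞, 0]
D(2):
  [0, 16, ∞, -5]
  [16, 0, ∞, 11]
  [12, -4, 0, 7]
  [36, 20, ∞, 0]
D(3):
  [0, 16, ∞, -5]
  [16, 0, ∞, 11]
  [12, -4, 0, 7]
  [36, 20, ∞, 0]
D(4):
  [0, 15, ∞, -5]
  [16, 0, ∞, 11]
  [12, -4, 0, 7]
  [36, 20, ∞, 0]
Answer: W*[1][0] = 16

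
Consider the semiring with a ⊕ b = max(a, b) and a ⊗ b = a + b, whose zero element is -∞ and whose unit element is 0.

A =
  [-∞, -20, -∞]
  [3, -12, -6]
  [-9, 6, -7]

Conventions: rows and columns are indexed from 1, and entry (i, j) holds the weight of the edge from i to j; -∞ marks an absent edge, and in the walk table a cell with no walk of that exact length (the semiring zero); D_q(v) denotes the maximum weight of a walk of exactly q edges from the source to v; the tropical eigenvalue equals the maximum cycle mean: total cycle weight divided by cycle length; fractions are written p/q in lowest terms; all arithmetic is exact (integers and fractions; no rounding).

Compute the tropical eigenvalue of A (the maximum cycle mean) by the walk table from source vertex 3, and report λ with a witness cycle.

q=0: [-∞, -∞, 0]
q=1: [-9, 6, -7]
q=2: [9, -1, 0]
q=3: [2, 6, -7]
Optimal cycle mean attained by: cycle 2->3->2, total (-6) + 6, length 2.
Answer: λ = 0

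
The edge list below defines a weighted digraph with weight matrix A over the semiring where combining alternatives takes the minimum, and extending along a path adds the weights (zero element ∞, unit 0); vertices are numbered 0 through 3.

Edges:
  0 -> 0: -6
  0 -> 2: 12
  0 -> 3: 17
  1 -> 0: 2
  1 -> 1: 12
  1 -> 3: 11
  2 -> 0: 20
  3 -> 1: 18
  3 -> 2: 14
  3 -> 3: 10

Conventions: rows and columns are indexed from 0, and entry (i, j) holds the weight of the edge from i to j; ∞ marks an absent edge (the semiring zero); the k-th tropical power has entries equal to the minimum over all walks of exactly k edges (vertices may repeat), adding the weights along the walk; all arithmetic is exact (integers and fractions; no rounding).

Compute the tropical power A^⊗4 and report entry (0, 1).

A^⊗2:
  [-12, 35, 6, 11]
  [-4, 24, 14, 19]
  [14, ∞, 32, 37]
  [20, 28, 24, 20]
A^⊗3:
  [-18, 29, 0, 5]
  [-10, 36, 8, 13]
  [8, 55, 26, 31]
  [14, 38, 32, 30]
A^⊗4:
  [-24, 23, -6, -1]
  [-16, 31, 2, 7]
  [2, 49, 20, 25]
  [8, 48, 26, 31]
Key observation: the optimum is the walk 0->0->0->3->1, with weight (-6) + (-6) + 17 + 18 = 23.
Optimal value attained by: walk 0->0->0->3->1.
Answer: (A^⊗4)[0][1] = 23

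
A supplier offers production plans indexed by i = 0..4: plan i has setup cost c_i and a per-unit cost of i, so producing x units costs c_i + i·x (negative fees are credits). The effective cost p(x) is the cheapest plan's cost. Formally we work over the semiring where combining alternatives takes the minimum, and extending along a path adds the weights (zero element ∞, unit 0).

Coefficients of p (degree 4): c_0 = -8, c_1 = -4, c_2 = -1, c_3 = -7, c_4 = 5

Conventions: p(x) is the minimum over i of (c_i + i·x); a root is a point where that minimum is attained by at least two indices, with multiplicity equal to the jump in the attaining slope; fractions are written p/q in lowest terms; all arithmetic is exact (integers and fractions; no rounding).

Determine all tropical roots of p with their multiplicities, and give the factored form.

hull edge (i=0, c=-8) to (i=3, c=-7): slope 1/3, span 3
hull edge (i=3, c=-7) to (i=4, c=5): slope 12, span 1
Factored form: p(x) = 5 ⊗ (x ⊕ (-12)) ⊗ (x ⊕ (-1/3)) ⊗ (x ⊕ (-1/3)) ⊗ (x ⊕ (-1/3))
Answer: roots = -12 (mult 1), -1/3 (mult 3)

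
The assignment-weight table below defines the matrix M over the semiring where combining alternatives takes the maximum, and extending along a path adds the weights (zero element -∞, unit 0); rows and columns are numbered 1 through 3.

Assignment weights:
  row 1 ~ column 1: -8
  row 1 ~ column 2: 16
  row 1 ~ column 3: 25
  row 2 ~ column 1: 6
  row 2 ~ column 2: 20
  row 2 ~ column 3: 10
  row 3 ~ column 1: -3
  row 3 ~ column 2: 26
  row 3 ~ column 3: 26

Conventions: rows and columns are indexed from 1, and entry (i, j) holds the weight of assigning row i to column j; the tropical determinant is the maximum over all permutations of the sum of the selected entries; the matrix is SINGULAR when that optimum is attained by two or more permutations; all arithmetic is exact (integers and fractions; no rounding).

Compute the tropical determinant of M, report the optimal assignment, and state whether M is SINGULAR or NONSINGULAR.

σ = (1, 2, 3): (-8) + 20 + 26 = 38
σ = (1, 3, 2): (-8) + 10 + 26 = 28
σ = (2, 1, 3): 16 + 6 + 26 = 48
σ = (2, 3, 1): 16 + 10 + (-3) = 23
σ = (3, 1, 2): 25 + 6 + 26 = 57
σ = (3, 2, 1): 25 + 20 + (-3) = 42
Optimal value attained by: σ = (3, 1, 2).
Answer: det⊕(M) = 57; verdict: NONSINGULAR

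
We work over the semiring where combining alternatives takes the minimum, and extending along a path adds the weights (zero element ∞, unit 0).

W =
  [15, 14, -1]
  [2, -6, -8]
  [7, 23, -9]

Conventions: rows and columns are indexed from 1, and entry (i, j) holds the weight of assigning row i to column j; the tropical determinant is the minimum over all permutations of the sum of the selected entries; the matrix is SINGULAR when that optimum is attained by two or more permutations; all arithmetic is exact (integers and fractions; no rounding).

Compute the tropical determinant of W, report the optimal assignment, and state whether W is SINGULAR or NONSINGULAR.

σ = (1, 2, 3): 15 + (-6) + (-9) = 0
σ = (1, 3, 2): 15 + (-8) + 23 = 30
σ = (2, 1, 3): 14 + 2 + (-9) = 7
σ = (2, 3, 1): 14 + (-8) + 7 = 13
σ = (3, 1, 2): (-1) + 2 + 23 = 24
σ = (3, 2, 1): (-1) + (-6) + 7 = 0
Optimal value attained by: σ = (1, 2, 3).
Answer: det⊕(W) = 0; verdict: SINGULAR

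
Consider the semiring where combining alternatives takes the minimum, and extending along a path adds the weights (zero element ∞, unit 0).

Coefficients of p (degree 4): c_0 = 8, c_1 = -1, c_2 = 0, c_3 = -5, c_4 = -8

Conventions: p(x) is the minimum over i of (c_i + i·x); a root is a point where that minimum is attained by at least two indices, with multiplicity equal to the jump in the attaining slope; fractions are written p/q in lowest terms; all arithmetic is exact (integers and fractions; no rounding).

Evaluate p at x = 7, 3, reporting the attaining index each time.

p(7) = min(8+0·7=8, -1+1·7=6, 0+2·7=14, -5+3·7=16, -8+4·7=20) = 6 (attained by i=1)
p(3) = min(8+0·3=8, -1+1·3=2, 0+2·3=6, -5+3·3=4, -8+4·3=4) = 2 (attained by i=1)
Answer: p(7) = 6; p(3) = 2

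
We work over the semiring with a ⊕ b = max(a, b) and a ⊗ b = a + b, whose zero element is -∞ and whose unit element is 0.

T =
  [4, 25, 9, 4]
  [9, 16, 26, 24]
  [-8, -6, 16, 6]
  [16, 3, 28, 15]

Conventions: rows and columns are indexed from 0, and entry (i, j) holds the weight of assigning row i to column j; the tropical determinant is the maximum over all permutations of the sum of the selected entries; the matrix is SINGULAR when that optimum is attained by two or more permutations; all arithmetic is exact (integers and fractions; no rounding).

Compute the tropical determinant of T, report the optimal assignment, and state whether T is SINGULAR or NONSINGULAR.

σ = (0, 1, 2, 3): 4 + 16 + 16 + 15 = 51
σ = (0, 1, 3, 2): 4 + 16 + 6 + 28 = 54
σ = (0, 2, 1, 3): 4 + 26 + (-6) + 15 = 39
σ = (0, 2, 3, 1): 4 + 26 + 6 + 3 = 39
σ = (0, 3, 1, 2): 4 + 24 + (-6) + 28 = 50
σ = (0, 3, 2, 1): 4 + 24 + 16 + 3 = 47
σ = (1, 0, 2, 3): 25 + 9 + 16 + 15 = 65
σ = (1, 0, 3, 2): 25 + 9 + 6 + 28 = 68
σ = (1, 2, 0, 3): 25 + 26 + (-8) + 15 = 58
σ = (1, 2, 3, 0): 25 + 26 + 6 + 16 = 73
σ = (1, 3, 0, 2): 25 + 24 + (-8) + 28 = 69
σ = (1, 3, 2, 0): 25 + 24 + 16 + 16 = 81
σ = (2, 0, 1, 3): 9 + 9 + (-6) + 15 = 27
σ = (2, 0, 3, 1): 9 + 9 + 6 + 3 = 27
σ = (2, 1, 0, 3): 9 + 16 + (-8) + 15 = 32
σ = (2, 1, 3, 0): 9 + 16 + 6 + 16 = 47
σ = (2, 3, 0, 1): 9 + 24 + (-8) + 3 = 28
σ = (2, 3, 1, 0): 9 + 24 + (-6) + 16 = 43
σ = (3, 0, 1, 2): 4 + 9 + (-6) + 28 = 35
σ = (3, 0, 2, 1): 4 + 9 + 16 + 3 = 32
σ = (3, 1, 0, 2): 4 + 16 + (-8) + 28 = 40
σ = (3, 1, 2, 0): 4 + 16 + 16 + 16 = 52
σ = (3, 2, 0, 1): 4 + 26 + (-8) + 3 = 25
σ = (3, 2, 1, 0): 4 + 26 + (-6) + 16 = 40
Optimal value attained by: σ = (1, 3, 2, 0).
Answer: det⊕(T) = 81; verdict: NONSINGULAR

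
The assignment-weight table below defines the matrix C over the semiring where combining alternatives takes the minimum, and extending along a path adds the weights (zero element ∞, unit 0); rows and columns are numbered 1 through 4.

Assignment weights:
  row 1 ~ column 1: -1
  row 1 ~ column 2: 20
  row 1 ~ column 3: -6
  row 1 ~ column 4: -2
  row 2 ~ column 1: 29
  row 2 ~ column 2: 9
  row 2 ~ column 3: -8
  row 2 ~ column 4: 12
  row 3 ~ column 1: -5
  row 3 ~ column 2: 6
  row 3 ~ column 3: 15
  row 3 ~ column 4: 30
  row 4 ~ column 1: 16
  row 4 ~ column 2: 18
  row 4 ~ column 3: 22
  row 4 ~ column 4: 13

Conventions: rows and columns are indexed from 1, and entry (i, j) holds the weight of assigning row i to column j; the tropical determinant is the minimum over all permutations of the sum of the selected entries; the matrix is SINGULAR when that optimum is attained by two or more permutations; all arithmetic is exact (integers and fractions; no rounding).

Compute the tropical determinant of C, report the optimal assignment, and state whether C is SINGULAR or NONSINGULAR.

σ = (1, 2, 3, 4): (-1) + 9 + 15 + 13 = 36
σ = (1, 2, 4, 3): (-1) + 9 + 30 + 22 = 60
σ = (1, 3, 2, 4): (-1) + (-8) + 6 + 13 = 10
σ = (1, 3, 4, 2): (-1) + (-8) + 30 + 18 = 39
σ = (1, 4, 2, 3): (-1) + 12 + 6 + 22 = 39
σ = (1, 4, 3, 2): (-1) + 12 + 15 + 18 = 44
σ = (2, 1, 3, 4): 20 + 29 + 15 + 13 = 77
σ = (2, 1, 4, 3): 20 + 29 + 30 + 22 = 101
σ = (2, 3, 1, 4): 20 + (-8) + (-5) + 13 = 20
σ = (2, 3, 4, 1): 20 + (-8) + 30 + 16 = 58
σ = (2, 4, 1, 3): 20 + 12 + (-5) + 22 = 49
σ = (2, 4, 3, 1): 20 + 12 + 15 + 16 = 63
σ = (3, 1, 2, 4): (-6) + 29 + 6 + 13 = 42
σ = (3, 1, 4, 2): (-6) + 29 + 30 + 18 = 71
σ = (3, 2, 1, 4): (-6) + 9 + (-5) + 13 = 11
σ = (3, 2, 4, 1): (-6) + 9 + 30 + 16 = 49
σ = (3, 4, 1, 2): (-6) + 12 + (-5) + 18 = 19
σ = (3, 4, 2, 1): (-6) + 12 + 6 + 16 = 28
σ = (4, 1, 2, 3): (-2) + 29 + 6 + 22 = 55
σ = (4, 1, 3, 2): (-2) + 29 + 15 + 18 = 60
σ = (4, 2, 1, 3): (-2) + 9 + (-5) + 22 = 24
σ = (4, 2, 3, 1): (-2) + 9 + 15 + 16 = 38
σ = (4, 3, 1, 2): (-2) + (-8) + (-5) + 18 = 3
σ = (4, 3, 2, 1): (-2) + (-8) + 6 + 16 = 12
Optimal value attained by: σ = (4, 3, 1, 2).
Answer: det⊕(C) = 3; verdict: NONSINGULAR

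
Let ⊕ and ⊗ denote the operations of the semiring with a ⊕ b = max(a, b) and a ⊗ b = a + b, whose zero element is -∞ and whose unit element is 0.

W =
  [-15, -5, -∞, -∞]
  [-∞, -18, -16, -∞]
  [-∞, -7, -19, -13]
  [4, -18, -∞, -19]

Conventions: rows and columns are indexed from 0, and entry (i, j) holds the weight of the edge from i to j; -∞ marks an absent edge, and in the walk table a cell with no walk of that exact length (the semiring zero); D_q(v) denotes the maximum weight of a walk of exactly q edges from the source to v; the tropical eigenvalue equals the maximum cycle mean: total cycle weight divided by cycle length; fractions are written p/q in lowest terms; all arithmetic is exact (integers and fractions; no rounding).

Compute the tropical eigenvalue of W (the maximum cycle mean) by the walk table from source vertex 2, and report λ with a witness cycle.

q=0: [-∞, -∞, 0, -∞]
q=1: [-∞, -7, -19, -13]
q=2: [-9, -25, -23, -32]
q=3: [-24, -14, -41, -36]
q=4: [-32, -29, -30, -54]
Optimal cycle mean attained by: cycle 0->1->2->3->0, total (-5) + (-16) + (-13) + 4, length 4.
Answer: λ = -15/2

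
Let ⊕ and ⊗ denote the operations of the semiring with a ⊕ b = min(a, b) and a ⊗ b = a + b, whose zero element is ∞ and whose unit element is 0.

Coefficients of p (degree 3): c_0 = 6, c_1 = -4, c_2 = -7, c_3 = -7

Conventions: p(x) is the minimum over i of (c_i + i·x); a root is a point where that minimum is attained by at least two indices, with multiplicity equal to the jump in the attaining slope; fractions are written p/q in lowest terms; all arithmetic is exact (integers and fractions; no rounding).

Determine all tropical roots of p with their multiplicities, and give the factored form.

hull edge (i=0, c=6) to (i=1, c=-4): slope -10, span 1
hull edge (i=1, c=-4) to (i=2, c=-7): slope -3, span 1
hull edge (i=2, c=-7) to (i=3, c=-7): slope 0, span 1
Factored form: p(x) = -7 ⊗ (x ⊕ 0) ⊗ (x ⊕ 3) ⊗ (x ⊕ 10)
Answer: roots = 0 (mult 1), 3 (mult 1), 10 (mult 1)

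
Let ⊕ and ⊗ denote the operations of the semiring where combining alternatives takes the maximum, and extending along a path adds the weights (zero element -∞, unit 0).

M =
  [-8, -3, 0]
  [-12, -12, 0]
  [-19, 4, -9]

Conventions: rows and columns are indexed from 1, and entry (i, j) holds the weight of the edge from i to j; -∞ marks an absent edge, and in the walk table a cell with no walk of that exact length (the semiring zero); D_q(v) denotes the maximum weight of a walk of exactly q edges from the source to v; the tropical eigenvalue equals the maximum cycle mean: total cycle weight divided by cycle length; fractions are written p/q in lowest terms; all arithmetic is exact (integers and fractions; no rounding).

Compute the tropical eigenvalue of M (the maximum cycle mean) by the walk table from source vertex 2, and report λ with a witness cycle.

q=0: [-∞, 0, -∞]
q=1: [-12, -12, 0]
q=2: [-19, 4, -9]
q=3: [-8, -5, 4]
Optimal cycle mean attained by: cycle 2->3->2, total 0 + 4, length 2.
Answer: λ = 2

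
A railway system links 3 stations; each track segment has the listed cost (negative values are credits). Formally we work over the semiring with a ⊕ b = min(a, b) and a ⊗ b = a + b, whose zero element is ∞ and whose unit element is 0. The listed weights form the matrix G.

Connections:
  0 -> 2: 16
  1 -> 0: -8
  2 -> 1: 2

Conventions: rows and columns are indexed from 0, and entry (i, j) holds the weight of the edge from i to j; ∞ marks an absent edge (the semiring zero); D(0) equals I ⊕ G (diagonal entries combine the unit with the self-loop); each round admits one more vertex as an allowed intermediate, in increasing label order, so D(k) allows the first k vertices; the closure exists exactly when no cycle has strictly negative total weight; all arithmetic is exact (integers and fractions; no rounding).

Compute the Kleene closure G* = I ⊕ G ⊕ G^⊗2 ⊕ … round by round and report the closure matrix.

D(0):
  [0, ∞, 16]
  [-8, 0, ∞]
  [∞, 2, 0]
D(1):
  [0, ∞, 16]
  [-8, 0, 8]
  [∞, 2, 0]
D(2):
  [0, ∞, 16]
  [-8, 0, 8]
  [-6, 2, 0]
D(3):
  [0, 18, 16]
  [-8, 0, 8]
  [-6, 2, 0]
Answer: G* = [[0, 18, 16], [-8, 0, 8], [-6, 2, 0]]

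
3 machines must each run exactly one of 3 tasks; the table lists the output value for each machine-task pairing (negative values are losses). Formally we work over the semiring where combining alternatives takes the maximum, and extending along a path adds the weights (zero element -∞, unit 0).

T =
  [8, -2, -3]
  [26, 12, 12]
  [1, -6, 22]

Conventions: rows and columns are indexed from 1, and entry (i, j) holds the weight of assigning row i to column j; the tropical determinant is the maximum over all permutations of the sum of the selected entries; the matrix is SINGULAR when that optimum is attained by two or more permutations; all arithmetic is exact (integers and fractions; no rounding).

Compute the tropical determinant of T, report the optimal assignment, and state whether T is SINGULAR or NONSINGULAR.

σ = (1, 2, 3): 8 + 12 + 22 = 42
σ = (1, 3, 2): 8 + 12 + (-6) = 14
σ = (2, 1, 3): (-2) + 26 + 22 = 46
σ = (2, 3, 1): (-2) + 12 + 1 = 11
σ = (3, 1, 2): (-3) + 26 + (-6) = 17
σ = (3, 2, 1): (-3) + 12 + 1 = 10
Optimal value attained by: σ = (2, 1, 3).
Answer: det⊕(T) = 46; verdict: NONSINGULAR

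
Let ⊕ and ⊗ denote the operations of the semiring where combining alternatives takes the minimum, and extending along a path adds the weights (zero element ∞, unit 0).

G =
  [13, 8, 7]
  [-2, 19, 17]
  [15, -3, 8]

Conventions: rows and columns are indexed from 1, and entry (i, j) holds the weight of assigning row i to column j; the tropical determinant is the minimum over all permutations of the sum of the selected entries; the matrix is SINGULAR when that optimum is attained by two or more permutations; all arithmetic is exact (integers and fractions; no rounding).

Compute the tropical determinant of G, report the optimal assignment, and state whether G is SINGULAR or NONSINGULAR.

σ = (1, 2, 3): 13 + 19 + 8 = 40
σ = (1, 3, 2): 13 + 17 + (-3) = 27
σ = (2, 1, 3): 8 + (-2) + 8 = 14
σ = (2, 3, 1): 8 + 17 + 15 = 40
σ = (3, 1, 2): 7 + (-2) + (-3) = 2
σ = (3, 2, 1): 7 + 19 + 15 = 41
Optimal value attained by: σ = (3, 1, 2).
Answer: det⊕(G) = 2; verdict: NONSINGULAR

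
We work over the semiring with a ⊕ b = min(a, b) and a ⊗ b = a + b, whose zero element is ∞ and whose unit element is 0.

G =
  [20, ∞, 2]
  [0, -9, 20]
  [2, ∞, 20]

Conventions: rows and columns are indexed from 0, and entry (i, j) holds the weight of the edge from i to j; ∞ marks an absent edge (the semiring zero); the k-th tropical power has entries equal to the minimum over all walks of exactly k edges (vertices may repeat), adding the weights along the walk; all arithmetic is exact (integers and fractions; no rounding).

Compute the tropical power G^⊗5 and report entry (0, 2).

G^⊗2:
  [4, ∞, 22]
  [-9, -18, 2]
  [22, ∞, 4]
G^⊗3:
  [24, ∞, 6]
  [-18, -27, -7]
  [6, ∞, 24]
G^⊗4:
  [8, ∞, 26]
  [-27, -36, -16]
  [26, ∞, 8]
G^⊗5:
  [28, ∞, 10]
  [-36, -45, -25]
  [10, ∞, 28]
Key observation: the optimum is the walk 0->2->0->2->0->2, with weight 2 + 2 + 2 + 2 + 2 = 10.
Optimal value attained by: walk 0->2->0->2->0->2.
Answer: (G^⊗5)[0][2] = 10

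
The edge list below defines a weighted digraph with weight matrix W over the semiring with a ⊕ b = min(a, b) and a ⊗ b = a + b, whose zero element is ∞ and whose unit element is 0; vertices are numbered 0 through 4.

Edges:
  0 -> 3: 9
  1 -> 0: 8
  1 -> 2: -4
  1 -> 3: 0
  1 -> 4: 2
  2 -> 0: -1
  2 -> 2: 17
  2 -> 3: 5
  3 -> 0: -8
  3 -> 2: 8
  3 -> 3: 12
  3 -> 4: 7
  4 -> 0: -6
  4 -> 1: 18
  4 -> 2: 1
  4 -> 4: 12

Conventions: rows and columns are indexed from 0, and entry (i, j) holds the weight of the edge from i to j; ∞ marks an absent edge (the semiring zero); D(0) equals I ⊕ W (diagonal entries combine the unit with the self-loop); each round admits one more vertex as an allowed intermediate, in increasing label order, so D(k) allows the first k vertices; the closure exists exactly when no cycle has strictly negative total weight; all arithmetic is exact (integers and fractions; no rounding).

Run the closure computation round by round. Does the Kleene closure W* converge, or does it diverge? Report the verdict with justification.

D(0):
  [0, ∞, ∞, 9, ∞]
  [8, 0, -4, 0, 2]
  [-1, ∞, 0, 5, ∞]
  [-8, ∞, 8, 0, 7]
  [-6, 18, 1, ∞, 0]
D(1):
  [0, ∞, ∞, 9, ∞]
  [8, 0, -4, 0, 2]
  [-1, ∞, 0, 5, ∞]
  [-8, ∞, 8, 0, 7]
  [-6, 18, 1, 3, 0]
D(2):
  [0, ∞, ∞, 9, ∞]
  [8, 0, -4, 0, 2]
  [-1, ∞, 0, 5, ∞]
  [-8, ∞, 8, 0, 7]
  [-6, 18, 1, 3, 0]
D(3):
  [0, ∞, ∞, 9, ∞]
  [-5, 0, -4, 0, 2]
  [-1, ∞, 0, 5, ∞]
  [-8, ∞, 8, 0, 7]
  [-6, 18, 1, 3, 0]
D(4):
  [0, ∞, 17, 9, 16]
  [-8, 0, -4, 0, 2]
  [-3, ∞, 0, 5, 12]
  [-8, ∞, 8, 0, 7]
  [-6, 18, 1, 3, 0]
D(5):
  [0, 34, 17, 9, 16]
  [-8, 0, -4, 0, 2]
  [-3, 30, 0, 5, 12]
  [-8, 25, 8, 0, 7]
  [-6, 18, 1, 3, 0]
Key observation: every diagonal entry stays at the unit through all rounds, so no improving cycle exists.
Answer: CONVERGES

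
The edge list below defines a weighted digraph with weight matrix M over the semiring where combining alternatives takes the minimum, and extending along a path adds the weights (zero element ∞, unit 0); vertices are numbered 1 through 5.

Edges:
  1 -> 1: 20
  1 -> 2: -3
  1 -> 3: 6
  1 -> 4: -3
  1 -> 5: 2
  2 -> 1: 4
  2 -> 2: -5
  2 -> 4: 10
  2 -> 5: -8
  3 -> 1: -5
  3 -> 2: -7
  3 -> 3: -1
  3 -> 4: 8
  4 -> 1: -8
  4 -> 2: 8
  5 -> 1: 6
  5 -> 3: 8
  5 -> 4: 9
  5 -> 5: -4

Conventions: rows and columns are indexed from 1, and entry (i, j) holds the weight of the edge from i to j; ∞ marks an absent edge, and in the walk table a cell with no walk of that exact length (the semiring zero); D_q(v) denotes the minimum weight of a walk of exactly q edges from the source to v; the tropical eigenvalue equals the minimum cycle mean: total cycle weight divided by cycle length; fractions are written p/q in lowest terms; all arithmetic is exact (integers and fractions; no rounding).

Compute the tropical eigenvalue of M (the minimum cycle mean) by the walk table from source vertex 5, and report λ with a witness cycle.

q=0: [∞, ∞, ∞, ∞, 0]
q=1: [6, ∞, 8, 9, -4]
q=2: [1, 1, 4, 3, -8]
q=3: [-5, -4, 0, -2, -12]
q=4: [-10, -9, -4, -8, -16]
q=5: [-16, -14, -8, -13, -20]
Optimal cycle mean attained by: cycle 1->4->1, total (-3) + (-8), length 2.
Answer: λ = -11/2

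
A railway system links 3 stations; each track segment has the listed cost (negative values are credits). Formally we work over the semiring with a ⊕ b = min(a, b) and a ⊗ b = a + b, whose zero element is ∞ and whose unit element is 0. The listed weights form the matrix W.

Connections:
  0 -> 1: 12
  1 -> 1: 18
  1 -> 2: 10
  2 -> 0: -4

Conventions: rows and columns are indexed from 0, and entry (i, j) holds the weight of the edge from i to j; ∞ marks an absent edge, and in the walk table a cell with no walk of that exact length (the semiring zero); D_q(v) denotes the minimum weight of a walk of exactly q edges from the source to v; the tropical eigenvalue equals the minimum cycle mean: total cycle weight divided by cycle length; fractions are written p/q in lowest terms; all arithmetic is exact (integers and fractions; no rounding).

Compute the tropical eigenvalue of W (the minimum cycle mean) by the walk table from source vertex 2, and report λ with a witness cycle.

q=0: [∞, ∞, 0]
q=1: [-4, ∞, ∞]
q=2: [∞, 8, ∞]
q=3: [∞, 26, 18]
Optimal cycle mean attained by: cycle 0->1->2->0, total 12 + 10 + (-4), length 3.
Answer: λ = 6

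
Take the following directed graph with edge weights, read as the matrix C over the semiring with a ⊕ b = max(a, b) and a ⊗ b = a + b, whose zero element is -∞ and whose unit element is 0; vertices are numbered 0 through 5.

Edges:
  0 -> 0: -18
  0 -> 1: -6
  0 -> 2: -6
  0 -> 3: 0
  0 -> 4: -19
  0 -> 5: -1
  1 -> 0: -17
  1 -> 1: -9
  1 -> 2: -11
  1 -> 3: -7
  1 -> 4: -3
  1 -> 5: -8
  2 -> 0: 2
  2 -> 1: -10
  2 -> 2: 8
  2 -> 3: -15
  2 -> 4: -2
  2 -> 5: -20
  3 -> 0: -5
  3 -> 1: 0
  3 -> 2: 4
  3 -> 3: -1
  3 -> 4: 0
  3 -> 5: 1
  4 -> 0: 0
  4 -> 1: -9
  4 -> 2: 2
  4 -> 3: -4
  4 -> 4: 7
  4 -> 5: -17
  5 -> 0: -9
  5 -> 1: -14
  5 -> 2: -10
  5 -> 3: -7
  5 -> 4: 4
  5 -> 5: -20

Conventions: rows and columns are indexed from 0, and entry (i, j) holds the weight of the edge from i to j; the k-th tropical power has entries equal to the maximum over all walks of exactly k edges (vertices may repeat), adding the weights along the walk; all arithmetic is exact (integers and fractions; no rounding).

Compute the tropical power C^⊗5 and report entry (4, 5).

C^⊗2:
  [-4, 0, 4, -1, 3, 1]
  [-3, -7, -1, -7, 4, -6]
  [10, -2, 16, 2, 6, 1]
  [6, -1, 12, -2, 7, 0]
  [7, -2, 10, 3, 14, -1]
  [4, -5, 6, 0, 11, -6]
C^⊗3:
  [6, -1, 12, -1, 10, 0]
  [4, -5, 7, 0, 11, -4]
  [18, 6, 24, 10, 14, 9]
  [14, 2, 20, 6, 14, 5]
  [14, 5, 18, 10, 21, 6]
  [11, 2, 14, 7, 18, 3]
C^⊗4:
  [14, 2, 20, 6, 17, 5]
  [11, 2, 15, 7, 18, 3]
  [26, 14, 32, 18, 22, 17]
  [22, 10, 28, 14, 21, 13]
  [21, 12, 26, 17, 28, 13]
  [18, 9, 22, 14, 25, 10]
C^⊗5:
  [22, 10, 28, 14, 24, 13]
  [18, 9, 23, 14, 25, 10]
  [34, 22, 40, 26, 30, 25]
  [30, 18, 36, 22, 28, 21]
  [28, 19, 34, 24, 35, 20]
  [25, 16, 30, 21, 32, 17]
Key observation: the optimum is the walk 4->4->4->4->0->5, with weight 7 + 7 + 7 + 0 + (-1) = 20.
Optimal value attained by: walk 4->4->4->4->0->5.
Answer: (C^⊗5)[4][5] = 20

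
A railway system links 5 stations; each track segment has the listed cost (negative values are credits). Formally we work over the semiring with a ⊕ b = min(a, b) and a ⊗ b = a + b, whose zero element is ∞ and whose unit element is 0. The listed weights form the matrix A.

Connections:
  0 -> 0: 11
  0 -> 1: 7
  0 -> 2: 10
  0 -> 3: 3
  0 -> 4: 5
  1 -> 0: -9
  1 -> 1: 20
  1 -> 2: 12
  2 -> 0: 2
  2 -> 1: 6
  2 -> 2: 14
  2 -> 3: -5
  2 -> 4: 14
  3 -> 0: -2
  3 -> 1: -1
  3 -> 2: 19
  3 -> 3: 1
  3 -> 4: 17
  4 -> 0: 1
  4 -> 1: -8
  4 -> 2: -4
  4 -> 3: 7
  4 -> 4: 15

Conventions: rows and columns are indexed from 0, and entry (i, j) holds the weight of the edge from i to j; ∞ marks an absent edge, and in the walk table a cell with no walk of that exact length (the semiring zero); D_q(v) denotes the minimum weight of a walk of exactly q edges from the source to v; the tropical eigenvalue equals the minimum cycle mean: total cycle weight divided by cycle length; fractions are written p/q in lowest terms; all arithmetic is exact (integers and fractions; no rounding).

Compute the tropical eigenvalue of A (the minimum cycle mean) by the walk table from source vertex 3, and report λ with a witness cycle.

q=0: [∞, ∞, ∞, 0, ∞]
q=1: [-2, -1, 19, 1, 17]
q=2: [-10, 0, 8, 1, 3]
q=3: [-9, -5, -1, -7, -5]
q=4: [-14, -13, -9, -6, -4]
q=5: [-22, -12, -8, -14, -9]
Optimal cycle mean attained by: cycle 0->4->1->0, total 5 + (-8) + (-9), length 3.
Answer: λ = -4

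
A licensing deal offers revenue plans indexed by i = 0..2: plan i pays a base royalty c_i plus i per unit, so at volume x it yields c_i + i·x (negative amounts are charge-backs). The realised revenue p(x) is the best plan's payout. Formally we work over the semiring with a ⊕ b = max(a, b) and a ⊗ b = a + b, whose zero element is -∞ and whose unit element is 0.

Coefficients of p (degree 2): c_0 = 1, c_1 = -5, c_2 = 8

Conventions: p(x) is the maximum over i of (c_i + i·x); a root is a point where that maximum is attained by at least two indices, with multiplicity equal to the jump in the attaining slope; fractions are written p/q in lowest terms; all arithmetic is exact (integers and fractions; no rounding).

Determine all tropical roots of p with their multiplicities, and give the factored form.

hull edge (i=0, c=1) to (i=2, c=8): slope 7/2, span 2
Factored form: p(x) = 8 ⊗ (x ⊕ (-7/2)) ⊗ (x ⊕ (-7/2))
Answer: roots = -7/2 (mult 2)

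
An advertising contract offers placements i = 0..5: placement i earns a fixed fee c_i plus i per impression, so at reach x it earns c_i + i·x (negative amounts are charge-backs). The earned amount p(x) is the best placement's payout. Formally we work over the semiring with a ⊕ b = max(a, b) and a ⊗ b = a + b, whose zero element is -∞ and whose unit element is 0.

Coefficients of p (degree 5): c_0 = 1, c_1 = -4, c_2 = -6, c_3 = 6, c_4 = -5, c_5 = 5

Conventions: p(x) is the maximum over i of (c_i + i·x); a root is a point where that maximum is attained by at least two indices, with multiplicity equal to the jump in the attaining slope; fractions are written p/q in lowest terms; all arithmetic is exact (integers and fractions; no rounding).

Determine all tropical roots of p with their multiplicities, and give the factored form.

hull edge (i=0, c=1) to (i=3, c=6): slope 5/3, span 3
hull edge (i=3, c=6) to (i=5, c=5): slope -1/2, span 2
Factored form: p(x) = 5 ⊗ (x ⊕ (-5/3)) ⊗ (x ⊕ (-5/3)) ⊗ (x ⊕ (-5/3)) ⊗ (x ⊕ 1/2) ⊗ (x ⊕ 1/2)
Answer: roots = -5/3 (mult 3), 1/2 (mult 2)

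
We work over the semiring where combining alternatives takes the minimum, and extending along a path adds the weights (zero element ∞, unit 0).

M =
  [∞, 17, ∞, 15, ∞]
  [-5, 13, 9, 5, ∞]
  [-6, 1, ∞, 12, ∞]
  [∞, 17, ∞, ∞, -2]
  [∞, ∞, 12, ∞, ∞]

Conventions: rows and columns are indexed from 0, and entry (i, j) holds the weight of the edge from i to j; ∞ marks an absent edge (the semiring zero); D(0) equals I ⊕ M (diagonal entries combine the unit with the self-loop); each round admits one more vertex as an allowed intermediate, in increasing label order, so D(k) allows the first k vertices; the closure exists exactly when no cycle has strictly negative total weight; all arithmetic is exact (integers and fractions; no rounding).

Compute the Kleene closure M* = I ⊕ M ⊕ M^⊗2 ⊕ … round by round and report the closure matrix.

D(0):
  [0, 17, ∞, 15, ∞]
  [-5, 0, 9, 5, ∞]
  [-6, 1, 0, 12, ∞]
  [∞, 17, ∞, 0, -2]
  [∞, ∞, 12, ∞, 0]
D(1):
  [0, 17, ∞, 15, ∞]
  [-5, 0, 9, 5, ∞]
  [-6, 1, 0, 9, ∞]
  [∞, 17, ∞, 0, -2]
  [∞, ∞, 12, ∞, 0]
D(2):
  [0, 17, 26, 15, ∞]
  [-5, 0, 9, 5, ∞]
  [-6, 1, 0, 6, ∞]
  [12, 17, 26, 0, -2]
  [∞, ∞, 12, ∞, 0]
D(3):
  [0, 17, 26, 15, ∞]
  [-5, 0, 9, 5, ∞]
  [-6, 1, 0, 6, ∞]
  [12, 17, 26, 0, -2]
  [6, 13, 12, 18, 0]
D(4):
  [0, 17, 26, 15, 13]
  [-5, 0, 9, 5, 3]
  [-6, 1, 0, 6, 4]
  [12, 17, 26, 0, -2]
  [6, 13, 12, 18, 0]
D(5):
  [0, 17, 25, 15, 13]
  [-5, 0, 9, 5, 3]
  [-6, 1, 0, 6, 4]
  [4, 11, 10, 0, -2]
  [6, 13, 12, 18, 0]
Answer: M* = [[0, 17, 25, 15, 13], [-5, 0, 9, 5, 3], [-6, 1, 0, 6, 4], [4, 11, 10, 0, -2], [6, 13, 12, 18, 0]]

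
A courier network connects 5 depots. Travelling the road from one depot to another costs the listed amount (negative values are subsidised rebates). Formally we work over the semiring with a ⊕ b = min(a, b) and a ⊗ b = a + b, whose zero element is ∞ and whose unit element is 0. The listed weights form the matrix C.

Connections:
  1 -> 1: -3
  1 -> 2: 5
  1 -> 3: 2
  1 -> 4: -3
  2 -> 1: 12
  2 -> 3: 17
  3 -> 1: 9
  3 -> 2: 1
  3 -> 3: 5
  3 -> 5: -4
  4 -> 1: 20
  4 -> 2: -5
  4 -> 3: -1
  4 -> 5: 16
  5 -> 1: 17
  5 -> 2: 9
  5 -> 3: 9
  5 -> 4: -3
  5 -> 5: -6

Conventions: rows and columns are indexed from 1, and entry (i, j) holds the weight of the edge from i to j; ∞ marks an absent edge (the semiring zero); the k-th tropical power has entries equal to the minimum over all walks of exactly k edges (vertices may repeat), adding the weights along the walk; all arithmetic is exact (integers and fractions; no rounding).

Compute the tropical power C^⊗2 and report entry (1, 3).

C^⊗2:
  [-6, -8, -4, -6, -2]
  [9, 17, 14, 9, 13]
  [6, 5, 5, -7, -10]
  [7, 0, 4, 13, -5]
  [11, -8, -4, -9, -12]
Key observation: the optimum is the walk 1->4->3, with weight (-3) + (-1) = -4.
Optimal value attained by: walk 1->4->3.
Answer: (C^⊗2)[1][3] = -4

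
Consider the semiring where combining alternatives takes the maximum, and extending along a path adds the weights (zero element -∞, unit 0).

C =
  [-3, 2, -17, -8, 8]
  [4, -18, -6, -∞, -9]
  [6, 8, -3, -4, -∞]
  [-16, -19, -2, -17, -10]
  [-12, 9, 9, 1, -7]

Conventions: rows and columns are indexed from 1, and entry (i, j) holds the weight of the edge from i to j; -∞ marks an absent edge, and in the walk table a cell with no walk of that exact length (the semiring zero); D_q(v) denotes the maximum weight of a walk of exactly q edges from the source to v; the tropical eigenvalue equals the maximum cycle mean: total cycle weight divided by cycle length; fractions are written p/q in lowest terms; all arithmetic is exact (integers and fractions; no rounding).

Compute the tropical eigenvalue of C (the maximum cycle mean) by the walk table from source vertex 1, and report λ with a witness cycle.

q=0: [0, -∞, -∞, -∞, -∞]
q=1: [-3, 2, -17, -8, 8]
q=2: [6, 17, 17, 9, 5]
q=3: [23, 25, 14, 13, 14]
q=4: [29, 25, 23, 15, 31]
q=5: [29, 40, 40, 32, 37]
Optimal cycle mean attained by: cycle 1->5->3->1, total 8 + 9 + 6, length 3.
Answer: λ = 23/3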